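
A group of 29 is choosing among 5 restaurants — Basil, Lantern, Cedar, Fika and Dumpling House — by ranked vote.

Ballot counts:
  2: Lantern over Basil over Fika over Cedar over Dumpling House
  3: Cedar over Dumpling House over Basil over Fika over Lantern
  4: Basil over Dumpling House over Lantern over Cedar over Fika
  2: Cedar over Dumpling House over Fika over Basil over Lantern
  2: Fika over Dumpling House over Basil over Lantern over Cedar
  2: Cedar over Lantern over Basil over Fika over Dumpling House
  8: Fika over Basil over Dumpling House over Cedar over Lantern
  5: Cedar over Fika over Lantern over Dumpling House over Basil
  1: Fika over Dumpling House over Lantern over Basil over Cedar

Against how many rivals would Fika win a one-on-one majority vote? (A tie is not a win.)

3

Fika against each rival (29 friends):
Fika vs Basil: Fika wins 18–11.
Fika vs Lantern: Fika, 21–8.
Fika vs Cedar: 13 to 16, Cedar.
Fika vs Dumpling House: 20 to 9, Fika.
Fika beats Basil, Lantern, Dumpling House; loses to Cedar — 3 pairwise wins.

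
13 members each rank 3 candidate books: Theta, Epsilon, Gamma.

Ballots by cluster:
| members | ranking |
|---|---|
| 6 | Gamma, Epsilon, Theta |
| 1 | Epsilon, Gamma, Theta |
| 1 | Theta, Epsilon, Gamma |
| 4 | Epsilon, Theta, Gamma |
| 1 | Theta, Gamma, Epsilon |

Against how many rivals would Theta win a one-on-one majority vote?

Theta against each rival (13 members):
Theta vs Epsilon: Epsilon, 11–2.
Theta vs Gamma: Gamma, 7–6.
Theta beats no one; loses to Epsilon, Gamma — 0 pairwise wins.

0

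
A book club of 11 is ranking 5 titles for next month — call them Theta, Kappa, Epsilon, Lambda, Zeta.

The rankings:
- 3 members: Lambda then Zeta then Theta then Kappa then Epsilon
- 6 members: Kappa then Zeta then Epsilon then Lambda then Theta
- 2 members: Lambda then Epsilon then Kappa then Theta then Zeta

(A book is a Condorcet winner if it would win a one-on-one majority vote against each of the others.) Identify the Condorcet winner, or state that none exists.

Check each pair by majority over 11 ballots:
Theta–Kappa: Kappa 8–3.
Theta–Epsilon: Epsilon 8–3.
Theta vs Lambda: Lambda, 11–0.
Theta vs Zeta: Zeta, 9–2.
Kappa vs Epsilon: Kappa, 9–2.
Kappa vs Lambda: Kappa wins 6–5.
Kappa vs Zeta: Kappa, 8–3.
Epsilon–Lambda: Epsilon 6–5.
Epsilon vs Zeta: Zeta wins 9–2.
Lambda–Zeta: Zeta 6–5.
Only Kappa has no losses; Kappa is the Condorcet winner.

Kappa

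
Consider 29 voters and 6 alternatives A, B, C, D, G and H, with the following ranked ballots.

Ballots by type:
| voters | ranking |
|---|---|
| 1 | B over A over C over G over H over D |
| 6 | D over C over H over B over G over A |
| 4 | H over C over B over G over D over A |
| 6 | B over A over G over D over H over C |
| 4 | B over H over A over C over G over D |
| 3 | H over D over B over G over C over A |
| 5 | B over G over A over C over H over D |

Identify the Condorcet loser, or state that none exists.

none

Head-to-head results (29 voters):
A vs B: 0 for A, 29 for B — B by 29–0.
A vs C: A, 16–13.
A vs D: 1+6+4+5 = 16 for A, 13 for D — A by 16–13.
A vs G: 11 to 18, G.
A vs H: H wins 17–12.
B vs C: B is ranked higher on 1+6+4+3+5 = 19 ballots, C on 10. B wins 19–10.
B vs D: B, 20–9.
B vs G: B preferred on 29 ballots; B wins 29–0.
B vs H: B preferred on 1+6+4+5 = 16 ballots; B wins 16–13.
C vs D: D, 15–14.
C vs G: 15 to 14, C.
C vs H: C is ranked higher on 1+6+5 = 12 ballots, H on 17. H wins 17–12.
D vs G: G wins 20–9.
D–H: H 17–12.
G vs H: G preferred on 1+6+5 = 12 ballots; H wins 17–12.
No alternative is winless: A beats C; B beats A; C beats G; D beats C; G beats A; H beats A. There is no Condorcet loser.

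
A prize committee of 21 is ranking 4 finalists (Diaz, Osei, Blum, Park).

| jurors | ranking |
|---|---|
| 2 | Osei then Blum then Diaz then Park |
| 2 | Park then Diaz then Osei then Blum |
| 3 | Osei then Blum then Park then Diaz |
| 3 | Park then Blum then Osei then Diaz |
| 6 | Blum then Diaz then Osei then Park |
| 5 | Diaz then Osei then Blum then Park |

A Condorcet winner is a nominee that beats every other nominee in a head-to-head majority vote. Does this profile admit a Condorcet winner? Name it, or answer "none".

Check each pair by majority over 21 ballots:
Diaz vs Osei: Diaz, 13–8.
Diaz–Blum: Blum 14–7.
Diaz–Park: Diaz 13–8.
Osei vs Blum: Osei, 12–9.
Osei vs Park: Osei wins 16–5.
Blum–Park: Blum 16–5.
Each nominee drops at least one matchup (Diaz loses to Blum; Osei loses to Diaz; Blum loses to Osei; Park loses to Diaz); the cycle Diaz → Osei → Blum → Diaz rules out a Condorcet winner.

none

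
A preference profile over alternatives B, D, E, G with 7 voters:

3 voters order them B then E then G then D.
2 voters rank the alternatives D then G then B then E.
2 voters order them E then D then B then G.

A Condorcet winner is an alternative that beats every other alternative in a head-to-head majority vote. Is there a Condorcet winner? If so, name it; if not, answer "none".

Head-to-head results (7 voters):
B vs D: D, 4–3.
B vs E: B wins 5–2.
B–G: B 5–2.
D vs E: E, 5–2.
D vs G: D, 4–3.
E–G: E 5–2.
Every alternative loses at least once (B loses to D; D loses to E; E loses to B; G loses to B). The majority relation contains the cycle B beats E beats D beats B, so there is no Condorcet winner.

none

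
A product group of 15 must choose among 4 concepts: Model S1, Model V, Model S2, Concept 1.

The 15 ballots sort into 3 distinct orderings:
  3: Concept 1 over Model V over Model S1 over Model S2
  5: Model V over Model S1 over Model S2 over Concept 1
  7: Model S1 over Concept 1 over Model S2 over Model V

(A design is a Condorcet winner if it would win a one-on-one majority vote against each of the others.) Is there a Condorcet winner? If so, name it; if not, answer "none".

Check each pair by majority over 15 ballots:
Model S1 vs Model V: 7 to 8, Model V.
Model S1 vs Model S2: 3+5+7 = 15 for Model S1, 0 for Model S2 — Model S1 by 15–0.
Model S1 vs Concept 1: Model S1 is ranked higher on 5+7 = 12 ballots, Concept 1 on 3. Model S1 wins 12–3.
Model V vs Model S2: 3+5 = 8 for Model V, 7 for Model S2 — Model V by 8–7.
Model V vs Concept 1: 5 to 10, Concept 1.
Model S2 vs Concept 1: Model S2 is ranked higher on 5 ballots, Concept 1 on 10. Concept 1 wins 10–5.
Each design drops at least one matchup (Model S1 loses to Model V; Model V loses to Concept 1; Model S2 loses to Model S1; Concept 1 loses to Model S1); the cycle Model S1 beats Concept 1 beats Model V beats Model S1 rules out a Condorcet winner.

none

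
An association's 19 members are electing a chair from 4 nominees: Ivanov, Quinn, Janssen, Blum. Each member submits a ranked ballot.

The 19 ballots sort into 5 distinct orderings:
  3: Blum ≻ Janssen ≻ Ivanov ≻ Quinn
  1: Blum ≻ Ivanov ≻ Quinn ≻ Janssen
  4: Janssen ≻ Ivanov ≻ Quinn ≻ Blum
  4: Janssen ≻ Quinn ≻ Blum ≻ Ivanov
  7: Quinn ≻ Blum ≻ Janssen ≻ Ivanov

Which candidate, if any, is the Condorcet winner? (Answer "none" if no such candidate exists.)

none

Pairwise majorities:
Ivanov vs Quinn: Quinn wins 11–8.
Ivanov vs Janssen: Janssen, 18–1.
Ivanov vs Blum: Blum, 15–4.
Quinn vs Janssen: 1+7 = 8 for Quinn, 11 for Janssen — Janssen by 11–8.
Quinn vs Blum: 15 to 4, Quinn.
Janssen vs Blum: Blum, 11–8.
Every candidate loses at least once (Ivanov loses to Quinn; Quinn loses to Janssen; Janssen loses to Blum; Blum loses to Quinn). The majority relation contains the cycle Quinn > Blum > Janssen > Quinn, so there is no Condorcet winner.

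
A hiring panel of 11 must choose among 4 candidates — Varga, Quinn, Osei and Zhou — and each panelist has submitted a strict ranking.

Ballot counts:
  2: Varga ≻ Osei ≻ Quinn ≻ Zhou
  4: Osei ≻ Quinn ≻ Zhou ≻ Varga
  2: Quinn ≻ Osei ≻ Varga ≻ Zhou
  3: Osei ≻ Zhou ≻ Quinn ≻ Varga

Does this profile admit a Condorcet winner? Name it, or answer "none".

Pairwise majorities:
Varga vs Quinn: 2 to 9, Quinn.
Varga vs Osei: 2 for Varga, 9 for Osei — Osei by 9–2.
Varga vs Zhou: Varga is ranked higher on 2+2 = 4 ballots, Zhou on 7. Zhou wins 7–4.
Quinn vs Osei: Quinn is ranked higher on 2 ballots, Osei on 9. Osei wins 9–2.
Quinn vs Zhou: 2+4+2 = 8 for Quinn, 3 for Zhou — Quinn by 8–3.
Osei vs Zhou: 11 to 0, Osei.
Only Osei has no losses; Osei is the Condorcet winner.

Osei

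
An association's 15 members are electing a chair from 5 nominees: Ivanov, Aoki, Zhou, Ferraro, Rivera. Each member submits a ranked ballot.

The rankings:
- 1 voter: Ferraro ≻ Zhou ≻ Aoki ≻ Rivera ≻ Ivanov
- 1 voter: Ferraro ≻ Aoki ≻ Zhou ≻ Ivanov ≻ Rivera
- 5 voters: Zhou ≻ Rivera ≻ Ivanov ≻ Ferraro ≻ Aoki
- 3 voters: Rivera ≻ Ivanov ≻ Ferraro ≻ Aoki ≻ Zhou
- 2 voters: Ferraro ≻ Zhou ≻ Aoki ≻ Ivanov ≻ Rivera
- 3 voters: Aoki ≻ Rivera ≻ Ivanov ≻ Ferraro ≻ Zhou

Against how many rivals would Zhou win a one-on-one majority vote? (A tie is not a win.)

3

Zhou against each rival (15 voters):
Zhou vs Ivanov: 9 to 6, Zhou.
Zhou vs Aoki: Zhou, 8–7.
Zhou vs Ferraro: 5 to 10, Ferraro.
Zhou vs Rivera: Zhou wins 9–6.
Zhou beats Ivanov, Aoki, Rivera; loses to Ferraro — 3 pairwise wins.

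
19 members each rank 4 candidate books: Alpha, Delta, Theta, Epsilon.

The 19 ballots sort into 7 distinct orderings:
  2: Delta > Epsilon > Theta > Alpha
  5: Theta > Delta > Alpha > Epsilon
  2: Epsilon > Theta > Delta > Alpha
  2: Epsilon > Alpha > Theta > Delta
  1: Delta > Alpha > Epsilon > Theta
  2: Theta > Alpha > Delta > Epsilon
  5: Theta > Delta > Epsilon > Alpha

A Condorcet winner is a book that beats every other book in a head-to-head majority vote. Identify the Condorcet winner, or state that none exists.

Pairwise majorities:
Alpha vs Delta: 2+2 = 4 for Alpha, 15 for Delta — Delta by 15–4.
Alpha vs Theta: Theta wins 16–3.
Alpha vs Epsilon: Epsilon wins 11–8.
Delta vs Theta: Theta wins 16–3.
Delta vs Epsilon: Delta wins 15–4.
Theta–Epsilon: Theta 12–7.
Theta wins every pairwise contest, so Theta is the Condorcet winner.

Theta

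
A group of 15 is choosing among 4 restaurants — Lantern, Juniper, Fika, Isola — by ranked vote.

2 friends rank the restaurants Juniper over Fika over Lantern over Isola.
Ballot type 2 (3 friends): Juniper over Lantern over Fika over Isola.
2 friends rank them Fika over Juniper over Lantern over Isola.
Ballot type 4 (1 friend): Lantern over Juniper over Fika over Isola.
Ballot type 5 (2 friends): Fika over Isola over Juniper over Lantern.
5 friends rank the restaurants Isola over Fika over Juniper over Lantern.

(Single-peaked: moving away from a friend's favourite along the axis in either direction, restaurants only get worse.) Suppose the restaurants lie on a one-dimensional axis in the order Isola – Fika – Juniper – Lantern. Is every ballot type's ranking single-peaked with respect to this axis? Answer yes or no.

Axis positions: Isola=1, Fika=2, Juniper=3, Lantern=4.
Ballot type 1 (peak Juniper at position 3): ranking walks positions 3-2-4-1, expanding outward from the peak — single-peaked.
Ballot type 2 (peak Juniper at position 3): ranking walks positions 3-4-2-1, expanding outward from the peak — single-peaked.
Ballot type 3 (peak Fika at position 2): ranking walks positions 2-3-4-1, expanding outward from the peak — single-peaked.
Ballot type 4 (peak Lantern at position 4): ranking walks positions 4-3-2-1, expanding outward from the peak — single-peaked.
Ballot type 5 (peak Fika at position 2): ranking walks positions 2-1-3-4, expanding outward from the peak — single-peaked.
Ballot type 6 (peak Isola at position 1): ranking walks positions 1-2-3-4, expanding outward from the peak — single-peaked.
Every ranking is single-peaked on this axis.

yes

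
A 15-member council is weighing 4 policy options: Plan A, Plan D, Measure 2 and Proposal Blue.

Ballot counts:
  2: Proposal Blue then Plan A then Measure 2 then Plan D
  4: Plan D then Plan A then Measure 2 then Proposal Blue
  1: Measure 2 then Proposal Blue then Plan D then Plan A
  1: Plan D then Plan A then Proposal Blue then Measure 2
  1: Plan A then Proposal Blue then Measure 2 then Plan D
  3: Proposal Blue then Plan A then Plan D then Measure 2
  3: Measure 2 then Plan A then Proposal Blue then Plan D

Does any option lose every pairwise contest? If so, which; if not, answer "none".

none

Head-to-head results (15 council members):
Plan A vs Plan D: Plan A, 9–6.
Plan A–Measure 2: Plan A 11–4.
Plan A vs Proposal Blue: 4+1+1+3 = 9 for Plan A, 6 for Proposal Blue — Plan A by 9–6.
Plan D vs Measure 2: 8 to 7, Plan D.
Plan D vs Proposal Blue: Plan D preferred on 4+1 = 5 ballots; Proposal Blue wins 10–5.
Measure 2 vs Proposal Blue: Measure 2, 8–7.
Every option wins at least one matchup (Plan A beats Plan D; Plan D beats Measure 2; Measure 2 beats Proposal Blue; Proposal Blue beats Plan D), so there is no Condorcet loser.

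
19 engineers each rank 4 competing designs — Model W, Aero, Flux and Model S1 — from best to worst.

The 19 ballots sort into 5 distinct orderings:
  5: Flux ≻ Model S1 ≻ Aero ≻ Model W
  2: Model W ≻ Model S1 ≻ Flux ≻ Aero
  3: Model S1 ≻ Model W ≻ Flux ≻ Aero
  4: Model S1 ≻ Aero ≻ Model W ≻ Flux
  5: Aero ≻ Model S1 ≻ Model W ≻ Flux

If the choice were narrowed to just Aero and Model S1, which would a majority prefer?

Model S1

Ballots ranking Aero above Model S1: 5.
Ballots ranking Model S1 above Aero: 19 − 5 = 14.
Model S1 wins the head-to-head 14–5.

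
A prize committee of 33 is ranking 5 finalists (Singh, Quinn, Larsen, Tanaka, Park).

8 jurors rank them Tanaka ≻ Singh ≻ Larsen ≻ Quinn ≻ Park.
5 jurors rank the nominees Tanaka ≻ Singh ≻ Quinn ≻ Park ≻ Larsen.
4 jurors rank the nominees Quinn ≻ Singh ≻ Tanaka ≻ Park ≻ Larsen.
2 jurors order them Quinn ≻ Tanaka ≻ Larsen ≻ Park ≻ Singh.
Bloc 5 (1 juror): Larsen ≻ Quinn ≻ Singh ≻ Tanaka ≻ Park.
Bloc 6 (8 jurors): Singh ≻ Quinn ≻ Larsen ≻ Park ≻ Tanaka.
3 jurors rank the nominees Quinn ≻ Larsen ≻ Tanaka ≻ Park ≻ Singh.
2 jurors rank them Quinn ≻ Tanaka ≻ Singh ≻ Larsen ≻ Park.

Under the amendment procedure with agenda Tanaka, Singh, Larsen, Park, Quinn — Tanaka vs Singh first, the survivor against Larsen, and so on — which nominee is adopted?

Round 1: Tanaka vs Singh — 20–13, Tanaka advances.
Round 2: Tanaka vs Larsen — 21–12, Tanaka advances.
Round 3: Tanaka vs Park — 25–8, Tanaka advances.
Round 4: Tanaka vs Quinn — 13–20, Quinn advances.
Quinn survives the agenda.

Quinn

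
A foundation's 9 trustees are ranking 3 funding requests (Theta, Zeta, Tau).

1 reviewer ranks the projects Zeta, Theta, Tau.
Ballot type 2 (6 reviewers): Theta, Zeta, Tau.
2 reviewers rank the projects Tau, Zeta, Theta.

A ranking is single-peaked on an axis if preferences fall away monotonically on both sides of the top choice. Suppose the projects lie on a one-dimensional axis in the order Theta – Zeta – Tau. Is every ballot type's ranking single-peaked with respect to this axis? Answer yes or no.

yes

Axis positions: Theta=1, Zeta=2, Tau=3.
Ballot type 1 (peak Zeta at position 2): ranking walks positions 2-1-3, expanding outward from the peak — single-peaked.
Ballot type 2 (peak Theta at position 1): ranking walks positions 1-2-3, expanding outward from the peak — single-peaked.
Ballot type 3 (peak Tau at position 3): ranking walks positions 3-2-1, expanding outward from the peak — single-peaked.
Every ranking is single-peaked on this axis.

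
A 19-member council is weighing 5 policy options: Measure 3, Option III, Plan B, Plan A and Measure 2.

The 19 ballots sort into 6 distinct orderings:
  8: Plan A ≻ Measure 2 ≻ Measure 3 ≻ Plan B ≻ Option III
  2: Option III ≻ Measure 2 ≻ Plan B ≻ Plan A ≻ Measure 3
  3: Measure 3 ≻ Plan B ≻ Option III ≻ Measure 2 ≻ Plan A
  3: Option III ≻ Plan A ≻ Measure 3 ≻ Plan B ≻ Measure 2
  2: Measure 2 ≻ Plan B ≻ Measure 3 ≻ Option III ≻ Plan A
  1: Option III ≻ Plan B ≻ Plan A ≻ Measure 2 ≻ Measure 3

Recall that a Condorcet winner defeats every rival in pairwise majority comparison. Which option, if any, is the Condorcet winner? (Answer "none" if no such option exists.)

Check each pair by majority over 19 ballots:
Measure 3–Option III: Measure 3 13–6.
Measure 3 vs Plan B: Measure 3 wins 14–5.
Measure 3–Plan A: Plan A 14–5.
Measure 3 vs Measure 2: Measure 2 wins 13–6.
Option III vs Plan B: 6 to 13, Plan B.
Option III vs Plan A: Option III, 11–8.
Option III vs Measure 2: 9 to 10, Measure 2.
Plan B vs Plan A: Plan A wins 11–8.
Plan B vs Measure 2: Measure 2 wins 12–7.
Plan A vs Measure 2: 8+3+1 = 12 for Plan A, 7 for Measure 2 — Plan A by 12–7.
Each option drops at least one matchup (Measure 3 loses to Plan A; Option III loses to Measure 3; Plan B loses to Measure 3; Plan A loses to Option III; Measure 2 loses to Plan A); the cycle Measure 3 beats Option III beats Plan A beats Measure 3 rules out a Condorcet winner.

none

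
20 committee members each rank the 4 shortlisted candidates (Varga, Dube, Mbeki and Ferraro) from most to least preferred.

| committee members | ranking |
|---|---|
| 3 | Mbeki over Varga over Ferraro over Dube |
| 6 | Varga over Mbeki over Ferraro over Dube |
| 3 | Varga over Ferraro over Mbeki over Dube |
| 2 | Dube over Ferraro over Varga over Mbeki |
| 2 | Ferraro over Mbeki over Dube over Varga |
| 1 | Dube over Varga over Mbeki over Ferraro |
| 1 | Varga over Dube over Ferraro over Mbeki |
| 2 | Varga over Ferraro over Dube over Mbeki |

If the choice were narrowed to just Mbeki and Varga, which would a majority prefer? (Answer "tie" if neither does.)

Ballots ranking Mbeki above Varga: 3 + 2 = 5.
Ballots ranking Varga above Mbeki: 20 − 5 = 15.
Varga wins the head-to-head 15–5.

Varga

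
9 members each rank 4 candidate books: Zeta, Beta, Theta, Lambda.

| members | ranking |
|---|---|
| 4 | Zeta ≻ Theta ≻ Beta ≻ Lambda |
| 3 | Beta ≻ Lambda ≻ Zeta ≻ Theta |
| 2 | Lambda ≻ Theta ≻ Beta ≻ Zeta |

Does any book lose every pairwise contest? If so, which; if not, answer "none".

Head-to-head results (9 members):
Zeta vs Beta: Beta, 5–4.
Zeta vs Theta: 4+3 = 7 for Zeta, 2 for Theta — Zeta by 7–2.
Zeta–Lambda: Lambda 5–4.
Beta vs Theta: Theta wins 6–3.
Beta–Lambda: Beta 7–2.
Theta–Lambda: Lambda 5–4.
No book is winless: Zeta beats Theta; Beta beats Zeta; Theta beats Beta; Lambda beats Zeta. There is no Condorcet loser.

none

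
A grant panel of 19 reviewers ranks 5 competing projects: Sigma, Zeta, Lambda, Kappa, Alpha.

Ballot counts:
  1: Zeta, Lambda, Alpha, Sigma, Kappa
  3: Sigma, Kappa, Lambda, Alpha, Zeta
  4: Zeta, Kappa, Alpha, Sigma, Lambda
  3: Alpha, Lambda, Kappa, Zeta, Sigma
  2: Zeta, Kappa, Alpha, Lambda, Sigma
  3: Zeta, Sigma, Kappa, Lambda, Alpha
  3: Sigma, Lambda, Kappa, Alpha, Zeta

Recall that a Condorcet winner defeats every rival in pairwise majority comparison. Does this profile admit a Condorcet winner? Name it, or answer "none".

Zeta

Pairwise majorities:
Sigma vs Zeta: 6 to 13, Zeta.
Sigma vs Lambda: Sigma wins 13–6.
Sigma vs Kappa: Sigma wins 10–9.
Sigma vs Alpha: Alpha wins 10–9.
Zeta vs Lambda: 1+4+2+3 = 10 for Zeta, 9 for Lambda — Zeta by 10–9.
Zeta vs Kappa: Zeta preferred on 1+4+2+3 = 10 ballots; Zeta wins 10–9.
Zeta vs Alpha: Zeta is ranked higher on 1+4+2+3 = 10 ballots, Alpha on 9. Zeta wins 10–9.
Lambda–Kappa: Kappa 12–7.
Lambda–Alpha: Lambda 10–9.
Kappa vs Alpha: Kappa preferred on 3+4+2+3+3 = 15 ballots; Kappa wins 15–4.
Zeta defeats every rival head-to-head and is the Condorcet winner.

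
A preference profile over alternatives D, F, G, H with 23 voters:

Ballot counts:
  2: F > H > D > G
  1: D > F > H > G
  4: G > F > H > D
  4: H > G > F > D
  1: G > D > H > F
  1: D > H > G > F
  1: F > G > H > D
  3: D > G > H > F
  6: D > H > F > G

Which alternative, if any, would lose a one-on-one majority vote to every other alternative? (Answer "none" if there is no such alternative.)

Head-to-head results (23 voters):
D vs F: 1+1+1+3+6 = 12 for D, 11 for F — D by 12–11.
D vs G: 13 to 10, D.
D vs H: D is ranked higher on 1+1+1+3+6 = 12 ballots, H on 11. D wins 12–11.
F vs G: F preferred on 2+1+1+6 = 10 ballots; G wins 13–10.
F vs H: 8 to 15, H.
G vs H: H wins 14–9.
F loses to every other alternative — it is the Condorcet loser.

F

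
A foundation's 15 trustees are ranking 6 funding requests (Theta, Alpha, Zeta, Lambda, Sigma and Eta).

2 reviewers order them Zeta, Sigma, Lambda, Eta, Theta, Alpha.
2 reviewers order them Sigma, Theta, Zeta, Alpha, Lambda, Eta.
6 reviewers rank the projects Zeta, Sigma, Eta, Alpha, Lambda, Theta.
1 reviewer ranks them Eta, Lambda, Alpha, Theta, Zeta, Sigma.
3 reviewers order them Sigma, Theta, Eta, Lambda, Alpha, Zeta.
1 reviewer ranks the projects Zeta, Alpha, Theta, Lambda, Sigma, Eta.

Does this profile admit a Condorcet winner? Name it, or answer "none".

Check each pair by majority over 15 ballots:
Theta vs Alpha: Theta preferred on 2+2+3 = 7 ballots; Alpha wins 8–7.
Theta vs Zeta: 6 to 9, Zeta.
Theta vs Lambda: Theta preferred on 2+3+1 = 6 ballots; Lambda wins 9–6.
Theta vs Sigma: Theta is ranked higher on 1+1 = 2 ballots, Sigma on 13. Sigma wins 13–2.
Theta vs Eta: 2+3+1 = 6 for Theta, 9 for Eta — Eta by 9–6.
Alpha vs Zeta: 4 to 11, Zeta.
Alpha vs Lambda: Alpha is ranked higher on 2+6+1 = 9 ballots, Lambda on 6. Alpha wins 9–6.
Alpha vs Sigma: Alpha preferred on 1+1 = 2 ballots; Sigma wins 13–2.
Alpha vs Eta: 2+1 = 3 for Alpha, 12 for Eta — Eta by 12–3.
Zeta vs Lambda: 2+2+6+1 = 11 for Zeta, 4 for Lambda — Zeta by 11–4.
Zeta vs Sigma: Zeta is ranked higher on 2+6+1+1 = 10 ballots, Sigma on 5. Zeta wins 10–5.
Zeta vs Eta: Zeta preferred on 2+2+6+1 = 11 ballots; Zeta wins 11–4.
Lambda vs Sigma: 2 to 13, Sigma.
Lambda vs Eta: Lambda is ranked higher on 2+2+1 = 5 ballots, Eta on 10. Eta wins 10–5.
Sigma vs Eta: 14 to 1, Sigma.
Zeta wins every pairwise contest, so Zeta is the Condorcet winner.

Zeta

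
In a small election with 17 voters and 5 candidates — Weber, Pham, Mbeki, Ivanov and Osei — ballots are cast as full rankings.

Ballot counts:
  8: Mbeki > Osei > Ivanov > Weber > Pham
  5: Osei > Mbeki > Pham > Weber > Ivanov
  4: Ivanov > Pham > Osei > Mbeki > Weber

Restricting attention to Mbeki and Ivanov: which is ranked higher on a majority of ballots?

Mbeki

Ballots ranking Mbeki above Ivanov: 8 + 5 = 13.
Ballots ranking Ivanov above Mbeki: 17 − 13 = 4.
Mbeki wins the head-to-head 13–4.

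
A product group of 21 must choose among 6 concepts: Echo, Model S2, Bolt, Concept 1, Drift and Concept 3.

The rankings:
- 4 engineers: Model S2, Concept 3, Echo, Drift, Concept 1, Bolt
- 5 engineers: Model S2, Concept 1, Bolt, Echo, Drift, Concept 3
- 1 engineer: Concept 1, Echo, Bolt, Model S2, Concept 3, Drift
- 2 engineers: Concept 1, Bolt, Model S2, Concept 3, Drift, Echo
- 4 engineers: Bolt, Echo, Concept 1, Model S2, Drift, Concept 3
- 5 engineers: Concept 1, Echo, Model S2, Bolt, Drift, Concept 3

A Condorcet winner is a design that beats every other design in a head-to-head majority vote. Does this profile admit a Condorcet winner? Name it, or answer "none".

Concept 1

Check each pair by majority over 21 ballots:
Echo vs Model S2: Model S2, 11–10.
Echo vs Bolt: Bolt, 11–10.
Echo–Concept 1: Concept 1 13–8.
Echo vs Drift: Echo, 19–2.
Echo–Concept 3: Echo 15–6.
Model S2 vs Bolt: Model S2, 14–7.
Model S2 vs Concept 1: Concept 1 wins 12–9.
Model S2 vs Drift: Model S2 wins 21–0.
Model S2 vs Concept 3: Model S2, 21–0.
Bolt vs Concept 1: Concept 1 wins 17–4.
Bolt vs Drift: Bolt wins 17–4.
Bolt vs Concept 3: Bolt, 17–4.
Concept 1 vs Drift: Concept 1 wins 17–4.
Concept 1 vs Concept 3: Concept 1, 17–4.
Drift vs Concept 3: Drift wins 14–7.
Concept 1 defeats every rival head-to-head and is the Condorcet winner.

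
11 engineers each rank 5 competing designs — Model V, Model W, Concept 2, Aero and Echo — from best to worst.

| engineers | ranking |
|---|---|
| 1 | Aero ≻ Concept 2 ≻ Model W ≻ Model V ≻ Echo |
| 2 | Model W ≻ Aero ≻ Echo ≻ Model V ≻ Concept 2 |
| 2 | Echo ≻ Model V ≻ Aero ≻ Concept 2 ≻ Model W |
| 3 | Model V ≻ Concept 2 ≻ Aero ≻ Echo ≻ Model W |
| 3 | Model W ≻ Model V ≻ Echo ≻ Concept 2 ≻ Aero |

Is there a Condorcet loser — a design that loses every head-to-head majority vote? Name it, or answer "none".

none

Head-to-head results (11 engineers):
Model V vs Model W: Model W, 6–5.
Model V vs Concept 2: Model V preferred on 2+2+3+3 = 10 ballots; Model V wins 10–1.
Model V vs Aero: Model V wins 8–3.
Model V vs Echo: Model V wins 7–4.
Model W vs Concept 2: 5 to 6, Concept 2.
Model W–Aero: Aero 6–5.
Model W vs Echo: 6 to 5, Model W.
Concept 2 vs Aero: 3+3 = 6 for Concept 2, 5 for Aero — Concept 2 by 6–5.
Concept 2 vs Echo: 4 to 7, Echo.
Aero vs Echo: Aero preferred on 1+2+3 = 6 ballots; Aero wins 6–5.
No design is winless: Model V beats Concept 2; Model W beats Model V; Concept 2 beats Model W; Aero beats Model W; Echo beats Concept 2. There is no Condorcet loser.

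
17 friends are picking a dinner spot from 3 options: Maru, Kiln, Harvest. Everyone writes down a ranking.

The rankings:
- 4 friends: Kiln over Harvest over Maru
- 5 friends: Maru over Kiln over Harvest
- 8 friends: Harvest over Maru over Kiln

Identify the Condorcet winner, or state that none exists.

Pairwise majorities:
Maru–Kiln: Maru 13–4.
Maru vs Harvest: Harvest wins 12–5.
Kiln vs Harvest: 9 to 8, Kiln.
Every restaurant loses at least once (Maru loses to Harvest; Kiln loses to Maru; Harvest loses to Kiln). The majority relation contains the cycle Maru beats Kiln beats Harvest beats Maru, so there is no Condorcet winner.

none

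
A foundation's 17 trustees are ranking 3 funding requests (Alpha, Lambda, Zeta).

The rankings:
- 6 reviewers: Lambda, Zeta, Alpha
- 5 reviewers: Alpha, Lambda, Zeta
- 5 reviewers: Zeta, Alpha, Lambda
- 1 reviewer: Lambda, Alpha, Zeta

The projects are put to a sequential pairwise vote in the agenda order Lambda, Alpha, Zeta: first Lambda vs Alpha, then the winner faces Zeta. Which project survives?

Round 1: Lambda vs Alpha — 7–10, Alpha advances.
Round 2: Alpha vs Zeta — 6–11, Zeta advances.
The agenda winner is Zeta.

Zeta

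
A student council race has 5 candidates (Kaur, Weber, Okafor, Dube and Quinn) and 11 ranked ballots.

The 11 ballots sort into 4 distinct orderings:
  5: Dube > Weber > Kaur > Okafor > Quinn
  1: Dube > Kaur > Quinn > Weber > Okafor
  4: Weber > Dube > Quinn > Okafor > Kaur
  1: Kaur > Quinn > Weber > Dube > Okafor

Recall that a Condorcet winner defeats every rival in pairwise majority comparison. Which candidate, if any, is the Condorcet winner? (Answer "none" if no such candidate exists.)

Check each pair by majority over 11 ballots:
Kaur vs Weber: 2 to 9, Weber.
Kaur vs Okafor: Kaur is ranked higher on 5+1+1 = 7 ballots, Okafor on 4. Kaur wins 7–4.
Kaur vs Dube: 1 to 10, Dube.
Kaur vs Quinn: 7 to 4, Kaur.
Weber vs Okafor: 11 to 0, Weber.
Weber vs Dube: 4+1 = 5 for Weber, 6 for Dube — Dube by 6–5.
Weber vs Quinn: 5+4 = 9 for Weber, 2 for Quinn — Weber by 9–2.
Okafor vs Dube: 0 for Okafor, 11 for Dube — Dube by 11–0.
Okafor vs Quinn: 5 to 6, Quinn.
Dube vs Quinn: 10 to 1, Dube.
Dube beats each of Kaur, Weber, Okafor, Quinn — Dube is the Condorcet winner.

Dube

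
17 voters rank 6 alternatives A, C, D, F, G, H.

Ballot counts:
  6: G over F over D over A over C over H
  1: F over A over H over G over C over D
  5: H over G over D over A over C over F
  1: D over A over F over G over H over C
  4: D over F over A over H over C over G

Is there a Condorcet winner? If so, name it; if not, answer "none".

Head-to-head results (17 voters):
A vs C: 17 to 0, A.
A vs D: A preferred on 1 ballot; D wins 16–1.
A vs F: A preferred on 5+1 = 6 ballots; F wins 11–6.
A vs G: 1+1+4 = 6 for A, 11 for G — G by 11–6.
A vs H: A, 12–5.
C–D: D 16–1.
C vs F: F wins 12–5.
C vs G: 4 to 13, G.
C vs H: H, 11–6.
D vs F: D, 10–7.
D–G: G 12–5.
D vs H: D wins 11–6.
F vs G: G, 11–6.
F vs H: F, 12–5.
G vs H: G preferred on 6+1 = 7 ballots; H wins 10–7.
Each alternative drops at least one matchup (A loses to D; C loses to A; D loses to G; F loses to D; G loses to H; H loses to A); the cycle A → H → G → A rules out a Condorcet winner.

none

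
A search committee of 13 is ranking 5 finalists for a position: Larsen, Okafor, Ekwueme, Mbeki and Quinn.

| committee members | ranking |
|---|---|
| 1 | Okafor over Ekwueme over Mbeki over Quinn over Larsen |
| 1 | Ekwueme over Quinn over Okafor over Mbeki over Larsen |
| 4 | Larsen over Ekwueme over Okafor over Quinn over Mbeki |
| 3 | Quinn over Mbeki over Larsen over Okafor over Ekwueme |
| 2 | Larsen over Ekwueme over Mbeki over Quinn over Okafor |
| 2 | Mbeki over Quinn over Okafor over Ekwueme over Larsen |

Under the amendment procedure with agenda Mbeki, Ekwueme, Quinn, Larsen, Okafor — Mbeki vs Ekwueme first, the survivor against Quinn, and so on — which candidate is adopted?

Larsen

Round 1: Mbeki vs Ekwueme — 5–8, Ekwueme advances.
Round 2: Ekwueme vs Quinn — 8–5, Ekwueme advances.
Round 3: Ekwueme vs Larsen — 4–9, Larsen advances.
Round 4: Larsen vs Okafor — 9–4, Larsen advances.
The agenda winner is Larsen.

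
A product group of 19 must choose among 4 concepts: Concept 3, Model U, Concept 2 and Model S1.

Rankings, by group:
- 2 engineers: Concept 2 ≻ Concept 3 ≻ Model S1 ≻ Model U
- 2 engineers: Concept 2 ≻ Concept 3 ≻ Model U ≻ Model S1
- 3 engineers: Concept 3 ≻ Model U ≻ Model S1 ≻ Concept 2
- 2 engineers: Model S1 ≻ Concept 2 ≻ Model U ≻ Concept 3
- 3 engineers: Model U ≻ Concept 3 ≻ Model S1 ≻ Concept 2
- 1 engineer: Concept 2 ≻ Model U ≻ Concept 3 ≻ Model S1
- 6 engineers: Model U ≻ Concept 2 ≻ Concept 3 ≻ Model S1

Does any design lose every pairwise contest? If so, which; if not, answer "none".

Pairwise majorities:
Concept 3 vs Model U: 2+2+3 = 7 for Concept 3, 12 for Model U — Model U by 12–7.
Concept 3 vs Concept 2: 6 to 13, Concept 2.
Concept 3 vs Model S1: Concept 3 wins 17–2.
Model U vs Concept 2: 3+3+6 = 12 for Model U, 7 for Concept 2 — Model U by 12–7.
Model U vs Model S1: Model U preferred on 2+3+3+1+6 = 15 ballots; Model U wins 15–4.
Concept 2 vs Model S1: Concept 2 wins 11–8.
Only Model S1 has no wins; Model S1 is the Condorcet loser.

Model S1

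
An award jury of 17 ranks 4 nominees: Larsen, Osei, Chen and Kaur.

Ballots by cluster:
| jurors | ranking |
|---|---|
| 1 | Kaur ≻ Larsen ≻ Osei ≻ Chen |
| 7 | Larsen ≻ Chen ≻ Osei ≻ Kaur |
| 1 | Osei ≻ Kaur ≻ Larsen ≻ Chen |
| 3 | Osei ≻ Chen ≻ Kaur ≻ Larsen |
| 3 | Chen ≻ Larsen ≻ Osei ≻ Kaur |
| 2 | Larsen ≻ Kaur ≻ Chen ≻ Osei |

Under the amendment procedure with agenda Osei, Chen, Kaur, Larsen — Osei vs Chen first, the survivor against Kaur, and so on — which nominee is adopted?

Round 1: Osei vs Chen — 5–12, Chen advances.
Round 2: Chen vs Kaur — 13–4, Chen advances.
Round 3: Chen vs Larsen — 6–11, Larsen advances.
Larsen survives the agenda.

Larsen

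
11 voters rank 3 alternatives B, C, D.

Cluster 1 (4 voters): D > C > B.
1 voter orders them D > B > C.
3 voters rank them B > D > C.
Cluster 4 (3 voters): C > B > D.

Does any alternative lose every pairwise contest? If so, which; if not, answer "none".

none

Pairwise majorities:
B vs C: B preferred on 1+3 = 4 ballots; C wins 7–4.
B–D: B 6–5.
C vs D: 3 to 8, D.
No alternative is winless: B beats D; C beats B; D beats C. There is no Condorcet loser.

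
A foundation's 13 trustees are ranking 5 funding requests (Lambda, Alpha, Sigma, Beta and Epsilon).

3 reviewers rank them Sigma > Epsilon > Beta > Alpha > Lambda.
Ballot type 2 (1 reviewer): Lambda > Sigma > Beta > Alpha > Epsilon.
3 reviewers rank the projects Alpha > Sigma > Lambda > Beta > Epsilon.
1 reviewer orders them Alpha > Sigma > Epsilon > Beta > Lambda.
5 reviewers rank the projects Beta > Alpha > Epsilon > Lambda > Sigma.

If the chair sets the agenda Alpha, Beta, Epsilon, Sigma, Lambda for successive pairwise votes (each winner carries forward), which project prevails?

Round 1: Alpha vs Beta — 4–9, Beta advances.
Round 2: Beta vs Epsilon — 9–4, Beta advances.
Round 3: Beta vs Sigma — 5–8, Sigma advances.
Round 4: Sigma vs Lambda — 7–6, Sigma advances.
Sigma survives the agenda.

Sigma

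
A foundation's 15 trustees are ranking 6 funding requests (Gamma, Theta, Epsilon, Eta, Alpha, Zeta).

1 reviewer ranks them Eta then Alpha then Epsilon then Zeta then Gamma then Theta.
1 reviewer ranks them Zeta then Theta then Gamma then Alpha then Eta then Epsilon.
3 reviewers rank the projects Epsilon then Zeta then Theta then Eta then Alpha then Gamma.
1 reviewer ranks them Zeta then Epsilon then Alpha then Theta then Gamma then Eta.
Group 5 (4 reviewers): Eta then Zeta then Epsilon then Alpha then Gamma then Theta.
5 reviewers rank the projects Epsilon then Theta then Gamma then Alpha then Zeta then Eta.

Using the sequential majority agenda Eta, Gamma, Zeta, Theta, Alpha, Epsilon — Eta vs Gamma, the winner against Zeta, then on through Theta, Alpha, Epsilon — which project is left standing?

Epsilon

Round 1: Eta vs Gamma — 8–7, Eta advances.
Round 2: Eta vs Zeta — 5–10, Zeta advances.
Round 3: Zeta vs Theta — 10–5, Zeta advances.
Round 4: Zeta vs Alpha — 9–6, Zeta advances.
Round 5: Zeta vs Epsilon — 6–9, Epsilon advances.
Epsilon survives the agenda.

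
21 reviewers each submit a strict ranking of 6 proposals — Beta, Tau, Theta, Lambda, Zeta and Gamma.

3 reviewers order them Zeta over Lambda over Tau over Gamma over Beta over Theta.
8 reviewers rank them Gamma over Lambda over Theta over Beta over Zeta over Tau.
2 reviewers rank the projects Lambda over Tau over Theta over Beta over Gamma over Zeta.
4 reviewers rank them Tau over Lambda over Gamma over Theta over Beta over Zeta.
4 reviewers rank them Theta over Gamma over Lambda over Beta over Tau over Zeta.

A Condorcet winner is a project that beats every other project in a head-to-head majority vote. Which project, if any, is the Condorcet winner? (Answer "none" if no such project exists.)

Gamma

Check each pair by majority over 21 ballots:
Beta vs Tau: 12 to 9, Beta.
Beta vs Theta: Beta is ranked higher on 3 ballots, Theta on 18. Theta wins 18–3.
Beta vs Lambda: Beta preferred on 0 ballots; Lambda wins 21–0.
Beta vs Zeta: Beta is ranked higher on 8+2+4+4 = 18 ballots, Zeta on 3. Beta wins 18–3.
Beta vs Gamma: 2 to 19, Gamma.
Tau vs Theta: 9 to 12, Theta.
Tau vs Lambda: Tau is ranked higher on 4 ballots, Lambda on 17. Lambda wins 17–4.
Tau vs Zeta: Tau preferred on 2+4+4 = 10 ballots; Zeta wins 11–10.
Tau vs Gamma: Tau preferred on 3+2+4 = 9 ballots; Gamma wins 12–9.
Theta vs Lambda: Theta preferred on 4 ballots; Lambda wins 17–4.
Theta vs Zeta: 8+2+4+4 = 18 for Theta, 3 for Zeta — Theta by 18–3.
Theta vs Gamma: 6 to 15, Gamma.
Lambda vs Zeta: 8+2+4+4 = 18 for Lambda, 3 for Zeta — Lambda by 18–3.
Lambda vs Gamma: Lambda is ranked higher on 3+2+4 = 9 ballots, Gamma on 12. Gamma wins 12–9.
Zeta vs Gamma: Zeta is ranked higher on 3 ballots, Gamma on 18. Gamma wins 18–3.
Gamma wins every pairwise contest, so Gamma is the Condorcet winner.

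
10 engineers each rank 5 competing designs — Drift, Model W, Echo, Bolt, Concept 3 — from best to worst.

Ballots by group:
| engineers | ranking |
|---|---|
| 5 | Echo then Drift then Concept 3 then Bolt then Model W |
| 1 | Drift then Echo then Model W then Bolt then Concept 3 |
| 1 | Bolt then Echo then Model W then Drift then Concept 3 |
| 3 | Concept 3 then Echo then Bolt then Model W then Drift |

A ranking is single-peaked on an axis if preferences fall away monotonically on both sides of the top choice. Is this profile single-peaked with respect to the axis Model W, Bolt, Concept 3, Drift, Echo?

Axis positions: Model W=1, Bolt=2, Concept 3=3, Drift=4, Echo=5.
Group 1 (peak Echo at position 5): ranking walks positions 5-4-3-2-1, expanding outward from the peak — single-peaked.
Group 2: ranking walks positions 4-5-1-2-3; Model W is ranked above Concept 3 even though Concept 3 lies between Model W and the peak Drift on the axis — preferences dip and rise again. Not single-peaked.
Group 3: ranking walks positions 2-5-1-4-3; Echo is ranked above Concept 3 even though Concept 3 lies between Echo and the peak Bolt on the axis — preferences dip and rise again. Not single-peaked.
Group 4: ranking walks positions 3-5-2-1-4; Echo is ranked above Drift even though Drift lies between Echo and the peak Concept 3 on the axis — preferences dip and rise again. Not single-peaked.
Group 2 violates single-peakedness, so the profile is not single-peaked on this axis.

no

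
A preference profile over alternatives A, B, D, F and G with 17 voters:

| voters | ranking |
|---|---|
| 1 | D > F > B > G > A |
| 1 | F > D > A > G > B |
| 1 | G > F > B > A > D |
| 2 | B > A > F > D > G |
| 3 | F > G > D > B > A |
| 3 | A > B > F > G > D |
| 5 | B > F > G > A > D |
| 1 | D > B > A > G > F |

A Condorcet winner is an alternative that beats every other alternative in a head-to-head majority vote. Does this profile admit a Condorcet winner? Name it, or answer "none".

B

Pairwise majorities:
A vs B: 4 to 13, B.
A vs D: A is ranked higher on 1+2+3+5 = 11 ballots, D on 6. A wins 11–6.
A vs F: A preferred on 2+3+1 = 6 ballots; F wins 11–6.
A vs G: A preferred on 1+2+3+1 = 7 ballots; G wins 10–7.
B vs D: 11 to 6, B.
B vs F: 2+3+5+1 = 11 for B, 6 for F — B by 11–6.
B vs G: 12 to 5, B.
D vs F: 1+1 = 2 for D, 15 for F — F by 15–2.
D vs G: 1+1+2+1 = 5 for D, 12 for G — G by 12–5.
F vs G: 15 to 2, F.
B beats each of A, D, F, G — B is the Condorcet winner.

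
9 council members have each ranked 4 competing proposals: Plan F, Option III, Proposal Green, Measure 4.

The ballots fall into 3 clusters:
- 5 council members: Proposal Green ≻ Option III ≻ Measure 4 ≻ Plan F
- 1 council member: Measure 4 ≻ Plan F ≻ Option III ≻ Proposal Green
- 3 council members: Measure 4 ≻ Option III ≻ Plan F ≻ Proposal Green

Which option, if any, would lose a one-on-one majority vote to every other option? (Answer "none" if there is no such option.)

Pairwise majorities:
Plan F–Option III: Option III 8–1.
Plan F vs Proposal Green: Plan F is ranked higher on 1+3 = 4 ballots, Proposal Green on 5. Proposal Green wins 5–4.
Plan F vs Measure 4: 0 for Plan F, 9 for Measure 4 — Measure 4 by 9–0.
Option III vs Proposal Green: Proposal Green wins 5–4.
Option III vs Measure 4: Option III preferred on 5 ballots; Option III wins 5–4.
Proposal Green vs Measure 4: Proposal Green wins 5–4.
Plan F is beaten in every head-to-head and is the Condorcet loser.

Plan F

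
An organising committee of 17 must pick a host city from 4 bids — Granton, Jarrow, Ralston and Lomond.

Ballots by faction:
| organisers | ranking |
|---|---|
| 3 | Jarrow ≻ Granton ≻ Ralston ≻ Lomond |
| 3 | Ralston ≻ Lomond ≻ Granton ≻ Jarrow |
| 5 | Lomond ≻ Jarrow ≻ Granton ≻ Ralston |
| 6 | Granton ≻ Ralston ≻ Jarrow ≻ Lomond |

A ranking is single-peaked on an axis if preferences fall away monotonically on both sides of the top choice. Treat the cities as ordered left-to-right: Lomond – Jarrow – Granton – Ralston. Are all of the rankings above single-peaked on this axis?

Axis positions: Lomond=1, Jarrow=2, Granton=3, Ralston=4.
Faction 1 (peak Jarrow at position 2): ranking walks positions 2-3-4-1, expanding outward from the peak — single-peaked.
Faction 2: ranking walks positions 4-1-3-2; Lomond is ranked above Granton even though Granton lies between Lomond and the peak Ralston on the axis — preferences dip and rise again. Not single-peaked.
Faction 3 (peak Lomond at position 1): ranking walks positions 1-2-3-4, expanding outward from the peak — single-peaked.
Faction 4 (peak Granton at position 3): ranking walks positions 3-4-2-1, expanding outward from the peak — single-peaked.
Faction 2 violates single-peakedness, so the profile is not single-peaked on this axis.

no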